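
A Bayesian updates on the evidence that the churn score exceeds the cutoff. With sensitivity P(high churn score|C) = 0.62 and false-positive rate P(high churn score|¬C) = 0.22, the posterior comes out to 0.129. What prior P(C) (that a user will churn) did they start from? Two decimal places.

P(C) = 0.05

Bayes' rule in odds form gives O(C|E) = O(C)·[P(E|C)/P(E|¬C)], hence O(C) = O(C|E)/LR.
Posterior odds = 0.129/(1−0.129) = 0.1481. LR = 0.62/0.22 = 2.8182.
Prior odds = 0.1481/2.8182 = 0.0526, so P(C) = 0.0526/(1+0.0526) ≈ 0.05.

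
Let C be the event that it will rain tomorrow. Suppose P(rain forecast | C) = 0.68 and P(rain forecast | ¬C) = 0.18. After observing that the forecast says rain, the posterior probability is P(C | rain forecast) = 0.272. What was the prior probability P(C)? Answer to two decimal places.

Bayes' rule in odds form gives O(C|E) = O(C)·[P(E|C)/P(E|¬C)], hence O(C) = O(C|E)/LR.
Posterior odds = 0.272/(1−0.272) = 0.3736. LR = 0.68/0.18 = 3.7778.
Prior odds = 0.3736/3.7778 = 0.0989, so P(C) = 0.0989/(1+0.0989) ≈ 0.09.

P(C) = 0.09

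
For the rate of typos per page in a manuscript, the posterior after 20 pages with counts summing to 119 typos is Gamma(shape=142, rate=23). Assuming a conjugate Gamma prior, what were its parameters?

Gamma(shape=23, rate=3)

A Gamma(α, β) prior (rate parametrization) on a Poisson rate with n observations summing to S gives posterior Gamma(α+S, β+n).
So α = 142 − 119 = 23 and β = 23 − 20 = 3.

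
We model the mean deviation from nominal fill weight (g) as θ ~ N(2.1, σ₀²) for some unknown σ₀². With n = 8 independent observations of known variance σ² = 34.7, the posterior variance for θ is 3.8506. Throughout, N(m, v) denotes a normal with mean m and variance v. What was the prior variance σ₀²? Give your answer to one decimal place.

Posterior precision equals prior precision plus data precision: 1/σ_n² = 1/σ₀² + n/σ².
So 1/σ₀² = 1/3.8506 − 8/34.7 = 0.259700 − 0.230548 = 0.029152.
Hence σ₀² = 1/0.029152 ≈ 34.3.

σ₀² = 34.3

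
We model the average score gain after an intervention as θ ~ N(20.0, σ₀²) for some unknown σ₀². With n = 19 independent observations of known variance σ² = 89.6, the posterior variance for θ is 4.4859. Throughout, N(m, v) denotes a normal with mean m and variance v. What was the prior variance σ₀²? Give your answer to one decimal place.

For the Normal–Normal model with known σ², precisions add: τ_n = τ₀ + n/σ².
So 1/σ₀² = 1/4.4859 − 19/89.6 = 0.222921 − 0.212054 = 0.010867.
Hence σ₀² = 1/0.010867 ≈ 92.0.

σ₀² = 92.0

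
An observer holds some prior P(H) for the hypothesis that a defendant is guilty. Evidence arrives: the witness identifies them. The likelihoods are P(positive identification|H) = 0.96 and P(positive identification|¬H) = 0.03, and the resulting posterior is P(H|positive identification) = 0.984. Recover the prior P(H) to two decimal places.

P(H) = 0.66

Bayes' rule in odds form gives O(H|E) = O(H)·[P(E|H)/P(E|¬H)], hence O(H) = O(H|E)/LR.
Posterior odds = 0.984/(1−0.984) = 61.5000. LR = 0.96/0.03 = 32.0000.
Prior odds = 61.5000/32.0000 = 1.9219, so P(H) = 1.9219/(1+1.9219) ≈ 0.66.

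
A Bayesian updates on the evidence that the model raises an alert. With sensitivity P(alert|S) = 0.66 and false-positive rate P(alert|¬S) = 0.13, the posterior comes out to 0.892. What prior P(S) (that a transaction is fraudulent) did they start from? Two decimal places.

P(S) = 0.62

In odds form, posterior odds = prior odds × likelihood ratio, so prior odds = posterior odds ÷ LR.
Posterior odds = 0.892/(1−0.892) = 8.2593. LR = 0.66/0.13 = 5.0769.
Prior odds = 8.2593/5.0769 = 1.6268, so P(S) = 1.6268/(1+1.6268) ≈ 0.62.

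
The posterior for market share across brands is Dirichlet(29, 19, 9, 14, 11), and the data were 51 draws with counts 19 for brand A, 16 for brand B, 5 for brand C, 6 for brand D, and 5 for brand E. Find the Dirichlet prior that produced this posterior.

Dirichlet(10, 3, 4, 8, 6)

For a Dirichlet(α) prior with multinomial counts c, the posterior is Dirichlet(α + c) componentwise.
Subtract each count from the matching posterior parameter: 29−19=10, 19−16=3, 9−5=4, 14−6=8, 11−5=6.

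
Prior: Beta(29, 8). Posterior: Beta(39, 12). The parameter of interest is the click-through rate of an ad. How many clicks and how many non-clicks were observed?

10 clicks and 4 non-clicks

Under Beta–binomial conjugacy the posterior parameters are (a+s, b+f).
Match parameters: s=39−29=10, f=12−8=4.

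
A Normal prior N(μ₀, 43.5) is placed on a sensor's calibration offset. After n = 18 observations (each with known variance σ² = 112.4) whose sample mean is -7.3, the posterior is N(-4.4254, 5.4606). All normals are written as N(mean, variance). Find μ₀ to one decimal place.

μ₀ = 15.6

The posterior mean is a precision-weighted average: μ_n = (τ₀μ₀ + τ_data·x̄)/(τ₀+τ_data), with τ₀=1/σ₀² and τ_data=n/σ².
Here τ₀ = 1/43.5 = 0.022989 and τ_data = 18/112.4 = 0.160142, so τ_n = 0.183131.
Rearranging for μ₀: μ₀ = (μ_n·τ_n − τ_data·x̄)/τ₀ = (-4.4254·0.183131 − 0.160142·-7.3) / 0.022989 = 0.358609/0.022989 ≈ 15.6.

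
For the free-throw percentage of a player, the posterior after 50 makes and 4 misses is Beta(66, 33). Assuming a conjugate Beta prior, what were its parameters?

Beta is conjugate to the binomial likelihood: posterior = Beta(α+s, β+f).
So α = 66 − 50 = 16 and β = 33 − 4 = 29.

Beta(16, 29)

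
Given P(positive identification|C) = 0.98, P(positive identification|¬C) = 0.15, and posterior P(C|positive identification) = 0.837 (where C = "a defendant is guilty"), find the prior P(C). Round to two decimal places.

Bayes' rule in odds form gives O(C|E) = O(C)·[P(E|C)/P(E|¬C)], hence O(C) = O(C|E)/LR.
Posterior odds = 0.837/(1−0.837) = 5.1350. LR = 0.98/0.15 = 6.5333.
Prior odds = 5.1350/6.5333 = 0.7860, so P(C) = 0.7860/(1+0.7860) ≈ 0.44.

P(C) = 0.44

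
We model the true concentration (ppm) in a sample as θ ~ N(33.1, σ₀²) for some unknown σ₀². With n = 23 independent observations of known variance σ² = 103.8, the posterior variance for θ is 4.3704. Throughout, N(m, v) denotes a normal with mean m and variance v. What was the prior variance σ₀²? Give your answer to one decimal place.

σ₀² = 138.3

For the Normal–Normal model with known σ², precisions add: τ_n = τ₀ + n/σ².
So 1/σ₀² = 1/4.3704 − 23/103.8 = 0.228812 − 0.221580 = 0.007232.
Hence σ₀² = 1/0.007232 ≈ 138.3.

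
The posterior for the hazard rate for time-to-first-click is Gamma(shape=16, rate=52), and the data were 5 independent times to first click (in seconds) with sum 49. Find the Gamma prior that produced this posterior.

For an exponential likelihood with a Gamma(α, β) prior on the rate, n observations with total T give posterior Gamma(α+n, β+T).
So α = 16 − 5 = 11 and β = 52 − 49 = 3.

Gamma(shape=11, rate=3)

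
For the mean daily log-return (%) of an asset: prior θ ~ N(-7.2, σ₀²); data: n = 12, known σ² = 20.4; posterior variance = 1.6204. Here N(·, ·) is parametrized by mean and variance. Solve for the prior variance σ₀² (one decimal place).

For the Normal–Normal model with known σ², precisions add: τ_n = τ₀ + n/σ².
So 1/σ₀² = 1/1.6204 − 12/20.4 = 0.617132 − 0.588235 = 0.028897.
Hence σ₀² = 1/0.028897 ≈ 34.6.

σ₀² = 34.6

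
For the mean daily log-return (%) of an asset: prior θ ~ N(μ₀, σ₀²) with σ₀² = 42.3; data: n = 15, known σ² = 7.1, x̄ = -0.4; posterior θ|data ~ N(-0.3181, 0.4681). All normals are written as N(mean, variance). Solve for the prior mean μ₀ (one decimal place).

μ₀ = 7.0

The posterior mean is a precision-weighted average: μ_n = (τ₀μ₀ + τ_data·x̄)/(τ₀+τ_data), with τ₀=1/σ₀² and τ_data=n/σ².
Here τ₀ = 1/42.3 = 0.023641 and τ_data = 15/7.1 = 2.112676, so τ_n = 2.136317.
Rearranging for μ₀: μ₀ = (μ_n·τ_n − τ_data·x̄)/τ₀ = (-0.3181·2.136317 − 2.112676·-0.4) / 0.023641 = 0.165508/0.023641 ≈ 7.0.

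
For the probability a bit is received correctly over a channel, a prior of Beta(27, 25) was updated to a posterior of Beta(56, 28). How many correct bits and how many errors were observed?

A Beta(α, β) prior with s successes and f failures in binomial data gives a Beta(α+s, β+f) posterior.
Match parameters: s=56−27=29, f=28−25=3.

29 correct bits and 3 errors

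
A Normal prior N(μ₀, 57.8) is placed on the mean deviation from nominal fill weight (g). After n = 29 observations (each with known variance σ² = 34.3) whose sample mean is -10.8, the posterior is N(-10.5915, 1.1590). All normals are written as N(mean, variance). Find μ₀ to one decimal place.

μ₀ = -0.4

With known observation variance, the Normal–Normal posterior has precision τ_n = τ₀ + n/σ² and mean μ_n = (τ₀μ₀ + (n/σ²)x̄)/τ_n.
Here τ₀ = 1/57.8 = 0.017301 and τ_data = 29/34.3 = 0.845481, so τ_n = 0.862782.
Rearranging for μ₀: μ₀ = (μ_n·τ_n − τ_data·x̄)/τ₀ = (-10.5915·0.862782 − 0.845481·-10.8) / 0.017301 = -0.006961/0.017301 ≈ -0.4.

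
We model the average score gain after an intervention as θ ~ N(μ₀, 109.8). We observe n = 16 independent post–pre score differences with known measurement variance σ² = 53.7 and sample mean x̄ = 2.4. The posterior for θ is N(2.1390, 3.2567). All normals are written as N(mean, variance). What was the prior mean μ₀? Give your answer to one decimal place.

μ₀ = -6.4

The posterior mean is a precision-weighted average: μ_n = (τ₀μ₀ + τ_data·x̄)/(τ₀+τ_data), with τ₀=1/σ₀² and τ_data=n/σ².
Here τ₀ = 1/109.8 = 0.009107 and τ_data = 16/53.7 = 0.297952, so τ_n = 0.307059.
Rearranging for μ₀: μ₀ = (μ_n·τ_n − τ_data·x̄)/τ₀ = (2.1390·0.307059 − 0.297952·2.4) / 0.009107 = -0.058286/0.009107 ≈ -6.4.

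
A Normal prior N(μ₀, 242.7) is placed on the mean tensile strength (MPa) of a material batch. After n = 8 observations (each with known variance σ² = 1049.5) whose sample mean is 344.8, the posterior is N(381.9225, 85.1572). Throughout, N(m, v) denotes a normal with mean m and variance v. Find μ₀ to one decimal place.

With known observation variance, the Normal–Normal posterior has precision τ_n = τ₀ + n/σ² and mean μ_n = (τ₀μ₀ + (n/σ²)x̄)/τ_n.
Here τ₀ = 1/242.7 = 0.004120 and τ_data = 8/1049.5 = 0.007623, so τ_n = 0.011743.
Rearranging for μ₀: μ₀ = (μ_n·τ_n − τ_data·x̄)/τ₀ = (381.9225·0.011743 − 0.007623·344.8) / 0.004120 = 1.856506/0.004120 ≈ 450.6.

μ₀ = 450.6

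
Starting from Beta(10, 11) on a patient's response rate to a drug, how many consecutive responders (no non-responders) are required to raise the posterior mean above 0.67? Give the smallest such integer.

k = 13

After k responders and 0 non-responders the posterior is Beta(10+k, 11), with mean (10+k)/(10+11+k).
Set (10+k)/(21+k) > 0.67 and solve: k > (0.67·21 − 10)/(1 − 0.67) = 12.333.
The smallest integer exceeding 12.333 is 13.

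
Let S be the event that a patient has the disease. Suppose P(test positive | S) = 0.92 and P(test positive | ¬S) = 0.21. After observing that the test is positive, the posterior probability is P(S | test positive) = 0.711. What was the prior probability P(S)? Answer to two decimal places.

P(S) = 0.36

Bayes' rule in odds form gives O(S|E) = O(S)·[P(E|S)/P(E|¬S)], hence O(S) = O(S|E)/LR.
Posterior odds = 0.711/(1−0.711) = 2.4602. LR = 0.92/0.21 = 4.3810.
Prior odds = 2.4602/4.3810 = 0.5616, so P(S) = 0.5616/(1+0.5616) ≈ 0.36.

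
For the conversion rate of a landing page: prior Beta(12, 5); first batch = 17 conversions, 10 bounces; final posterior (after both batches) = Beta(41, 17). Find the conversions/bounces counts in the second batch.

Because Beta–binomial updating is additive in the counts, the combined data contributed (α_post−α_prior, β_post−β_prior) successes and failures.
Total across both batches: 41−12=29 conversions, 17−5=12 bounces.
Subtract the first batch: 29−17=12 conversions and 12−10=2 bounces.

12 conversions and 2 bounces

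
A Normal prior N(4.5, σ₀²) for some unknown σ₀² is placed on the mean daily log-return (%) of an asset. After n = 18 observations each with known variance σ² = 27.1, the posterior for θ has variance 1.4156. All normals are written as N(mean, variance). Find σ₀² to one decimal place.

σ₀² = 23.7

For the Normal–Normal model with known σ², precisions add: τ_n = τ₀ + n/σ².
So 1/σ₀² = 1/1.4156 − 18/27.1 = 0.706414 − 0.664207 = 0.042207.
Hence σ₀² = 1/0.042207 ≈ 23.7.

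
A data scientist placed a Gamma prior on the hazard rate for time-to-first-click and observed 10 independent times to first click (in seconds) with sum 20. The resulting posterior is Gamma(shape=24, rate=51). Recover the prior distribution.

Gamma–exponential conjugacy: posterior shape = α + n, posterior rate = β + Σtᵢ.
So α = 24 − 10 = 14 and β = 51 − 20 = 31.

Gamma(shape=14, rate=31)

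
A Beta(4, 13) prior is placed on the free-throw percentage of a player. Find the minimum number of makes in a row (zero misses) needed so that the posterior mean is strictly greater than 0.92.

k = 146

After k makes and 0 misses the posterior is Beta(4+k, 13), with mean (4+k)/(4+13+k).
Set (4+k)/(17+k) > 0.92 and solve: k > (0.92·17 − 4)/(1 − 0.92) = 145.500.
The smallest integer exceeding 145.500 is 146, and checking k=146: (150)/(163) = 0.9202 > 0.92.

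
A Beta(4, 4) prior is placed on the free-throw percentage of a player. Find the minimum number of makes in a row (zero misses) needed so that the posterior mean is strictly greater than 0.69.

k = 5

After k makes and 0 misses the posterior is Beta(4+k, 4), with mean (4+k)/(4+4+k).
Set (4+k)/(8+k) > 0.69 and solve: k > (0.69·8 − 4)/(1 − 0.69) = 4.903.
The smallest integer exceeding 4.903 is 5, and checking k=5: (9)/(13) = 0.6923 > 0.69.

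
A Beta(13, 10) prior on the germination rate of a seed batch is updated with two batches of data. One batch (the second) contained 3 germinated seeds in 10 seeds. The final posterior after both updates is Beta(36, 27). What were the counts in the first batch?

Sequential conjugate updates are equivalent to a single update on the pooled data, so total successes = posterior α − prior α and total failures = posterior β − prior β.
Total across both batches: 36−13=23 germinated seeds, 27−10=17 non-germinating seeds.
Subtract the second batch: 23−3=20 germinated seeds and 17−7=10 non-germinating seeds.

20 germinated seeds and 10 non-germinating seeds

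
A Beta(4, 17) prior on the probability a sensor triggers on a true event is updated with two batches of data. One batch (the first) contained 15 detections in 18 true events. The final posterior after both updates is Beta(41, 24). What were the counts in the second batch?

22 detections and 4 misses

Because Beta–binomial updating is additive in the counts, the combined data contributed (α_post−α_prior, β_post−β_prior) successes and failures.
Total across both batches: 41−4=37 detections, 24−17=7 misses.
Subtract the first batch: 37−15=22 detections and 7−3=4 misses.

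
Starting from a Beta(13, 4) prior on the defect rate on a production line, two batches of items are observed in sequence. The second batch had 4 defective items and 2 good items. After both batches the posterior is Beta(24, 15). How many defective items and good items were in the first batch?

7 defective items and 9 good items

Because Beta–binomial updating is additive in the counts, the combined data contributed (α_post−α_prior, β_post−β_prior) successes and failures.
Total across both batches: 24−13=11 defective items, 15−4=11 good items.
Subtract the second batch: 11−4=7 defective items and 11−2=9 good items.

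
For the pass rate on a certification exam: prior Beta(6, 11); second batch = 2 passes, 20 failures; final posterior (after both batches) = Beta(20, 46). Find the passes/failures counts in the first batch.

Sequential conjugate updates are equivalent to a single update on the pooled data, so total successes = posterior α − prior α and total failures = posterior β − prior β.
Total across both batches: 20−6=14 passes, 46−11=35 failures.
Subtract the second batch: 14−2=12 passes and 35−20=15 failures.

12 passes and 15 failures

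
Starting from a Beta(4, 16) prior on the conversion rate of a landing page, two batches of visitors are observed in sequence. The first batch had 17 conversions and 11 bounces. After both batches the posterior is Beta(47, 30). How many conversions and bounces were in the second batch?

26 conversions and 3 bounces

Because Beta–binomial updating is additive in the counts, the combined data contributed (α_post−α_prior, β_post−β_prior) successes and failures.
Total across both batches: 47−4=43 conversions, 30−16=14 bounces.
Subtract the first batch: 43−17=26 conversions and 14−11=3 bounces.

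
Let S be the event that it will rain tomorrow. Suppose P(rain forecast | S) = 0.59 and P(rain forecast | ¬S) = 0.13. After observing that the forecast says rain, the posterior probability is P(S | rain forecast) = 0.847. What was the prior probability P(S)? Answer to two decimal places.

Bayes' rule in odds form gives O(S|E) = O(S)·[P(E|S)/P(E|¬S)], hence O(S) = O(S|E)/LR.
Posterior odds = 0.847/(1−0.847) = 5.5359. LR = 0.59/0.13 = 4.5385.
Prior odds = 5.5359/4.5385 = 1.2198, so P(S) = 1.2198/(1+1.2198) ≈ 0.55.

P(S) = 0.55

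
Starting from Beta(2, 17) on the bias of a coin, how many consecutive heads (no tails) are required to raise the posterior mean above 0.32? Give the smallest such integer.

After k heads and 0 tails the posterior is Beta(2+k, 17), with mean (2+k)/(2+17+k).
Set (2+k)/(19+k) > 0.32 and solve: k > (0.32·19 − 2)/(1 − 0.32) = 6.000.
The smallest integer exceeding 6.000 is 7, and checking k=7: (9)/(26) = 0.3462 > 0.32.

k = 7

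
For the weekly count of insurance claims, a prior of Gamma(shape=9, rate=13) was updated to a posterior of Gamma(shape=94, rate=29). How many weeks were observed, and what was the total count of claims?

n = 16 weeks with total 85 claims

Gamma–Poisson conjugacy: posterior shape = α + Σxᵢ, posterior rate = β + n.
Matching: Σxᵢ = 94 − 9 = 85 and n = 29 − 13 = 16.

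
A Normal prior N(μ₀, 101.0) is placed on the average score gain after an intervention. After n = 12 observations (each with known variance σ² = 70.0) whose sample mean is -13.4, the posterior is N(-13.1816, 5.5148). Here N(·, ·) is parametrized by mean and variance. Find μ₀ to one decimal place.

With known observation variance, the Normal–Normal posterior has precision τ_n = τ₀ + n/σ² and mean μ_n = (τ₀μ₀ + (n/σ²)x̄)/τ_n.
Here τ₀ = 1/101.0 = 0.009901 and τ_data = 12/70.0 = 0.171429, so τ_n = 0.181330.
Rearranging for μ₀: μ₀ = (μ_n·τ_n − τ_data·x̄)/τ₀ = (-13.1816·0.181330 − 0.171429·-13.4) / 0.009901 = -0.093071/0.009901 ≈ -9.4.

μ₀ = -9.4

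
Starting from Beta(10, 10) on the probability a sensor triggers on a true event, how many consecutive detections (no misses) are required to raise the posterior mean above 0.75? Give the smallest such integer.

k = 21

After k detections and 0 misses the posterior is Beta(10+k, 10), with mean (10+k)/(10+10+k).
Set (10+k)/(20+k) > 0.75 and solve: k > (0.75·20 − 10)/(1 − 0.75) = 20.000.
The smallest integer exceeding 20.000 is 21.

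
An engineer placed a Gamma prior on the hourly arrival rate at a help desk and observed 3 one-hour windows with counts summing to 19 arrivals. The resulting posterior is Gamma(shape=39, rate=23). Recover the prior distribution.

A Gamma(α, β) prior (rate parametrization) on a Poisson rate with n observations summing to S gives posterior Gamma(α+S, β+n).
So α = 39 − 19 = 20 and β = 23 − 3 = 20.

Gamma(shape=20, rate=20)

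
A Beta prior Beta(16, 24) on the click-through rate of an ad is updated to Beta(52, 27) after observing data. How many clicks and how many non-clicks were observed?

36 clicks and 3 non-clicks

Beta is conjugate to the binomial likelihood: posterior = Beta(α+s, β+f).
So s = 52 − 16 = 36 and f = 27 − 24 = 3.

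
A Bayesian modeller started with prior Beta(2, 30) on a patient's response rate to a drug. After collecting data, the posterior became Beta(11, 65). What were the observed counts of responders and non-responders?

9 responders and 35 non-responders

A Beta(α, β) prior with s successes and f failures in binomial data gives a Beta(α+s, β+f) posterior.
So s = 11 − 2 = 9 and f = 65 − 30 = 35.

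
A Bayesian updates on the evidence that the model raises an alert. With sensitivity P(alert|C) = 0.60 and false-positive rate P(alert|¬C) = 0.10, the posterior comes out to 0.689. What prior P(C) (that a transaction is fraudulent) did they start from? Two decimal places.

P(C) = 0.27

In odds form, posterior odds = prior odds × likelihood ratio, so prior odds = posterior odds ÷ LR.
Posterior odds = 0.689/(1−0.689) = 2.2154. LR = 0.60/0.10 = 6.0000.
Prior odds = 2.2154/6.0000 = 0.3692, so P(C) = 0.3692/(1+0.3692) ≈ 0.27.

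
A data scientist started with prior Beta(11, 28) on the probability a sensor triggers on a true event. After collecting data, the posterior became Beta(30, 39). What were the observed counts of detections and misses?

19 detections and 11 misses

Under Beta–binomial conjugacy the posterior parameters are (α+s, β+f).
So s = 30 − 11 = 19 and f = 39 − 28 = 11.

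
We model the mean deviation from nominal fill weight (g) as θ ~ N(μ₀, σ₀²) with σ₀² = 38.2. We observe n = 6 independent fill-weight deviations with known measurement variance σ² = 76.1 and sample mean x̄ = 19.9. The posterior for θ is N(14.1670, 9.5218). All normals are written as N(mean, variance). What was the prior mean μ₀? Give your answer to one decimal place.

With known observation variance, the Normal–Normal posterior has precision τ_n = τ₀ + n/σ² and mean μ_n = (τ₀μ₀ + (n/σ²)x̄)/τ_n.
Here τ₀ = 1/38.2 = 0.026178 and τ_data = 6/76.1 = 0.078844, so τ_n = 0.105022.
Rearranging for μ₀: μ₀ = (μ_n·τ_n − τ_data·x̄)/τ₀ = (14.1670·0.105022 − 0.078844·19.9) / 0.026178 = -0.081149/0.026178 ≈ -3.1.

μ₀ = -3.1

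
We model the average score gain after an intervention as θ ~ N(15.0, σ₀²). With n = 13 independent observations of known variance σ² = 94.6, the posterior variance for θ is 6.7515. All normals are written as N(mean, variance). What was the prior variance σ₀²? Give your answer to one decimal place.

σ₀² = 93.5

For the Normal–Normal model with known σ², precisions add: τ_n = τ₀ + n/σ².
So 1/σ₀² = 1/6.7515 − 13/94.6 = 0.148115 − 0.137421 = 0.010694.
Hence σ₀² = 1/0.010694 ≈ 93.5.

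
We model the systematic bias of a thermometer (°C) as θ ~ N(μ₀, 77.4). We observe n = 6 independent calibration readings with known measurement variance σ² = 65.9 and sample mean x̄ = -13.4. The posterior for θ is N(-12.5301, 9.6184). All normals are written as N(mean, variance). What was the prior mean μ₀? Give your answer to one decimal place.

With known observation variance, the Normal–Normal posterior has precision τ_n = τ₀ + n/σ² and mean μ_n = (τ₀μ₀ + (n/σ²)x̄)/τ_n.
Here τ₀ = 1/77.4 = 0.012920 and τ_data = 6/65.9 = 0.091047, so τ_n = 0.103967.
Rearranging for μ₀: μ₀ = (μ_n·τ_n − τ_data·x̄)/τ₀ = (-12.5301·0.103967 − 0.091047·-13.4) / 0.012920 = -0.082687/0.012920 ≈ -6.4.

μ₀ = -6.4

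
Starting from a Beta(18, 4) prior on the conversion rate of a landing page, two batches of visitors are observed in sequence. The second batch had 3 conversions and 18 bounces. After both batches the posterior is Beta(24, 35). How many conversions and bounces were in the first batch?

3 conversions and 13 bounces

Because Beta–binomial updating is additive in the counts, the combined data contributed (α_post−α_prior, β_post−β_prior) successes and failures.
Total across both batches: 24−18=6 conversions, 35−4=31 bounces.
Subtract the second batch: 6−3=3 conversions and 31−18=13 bounces.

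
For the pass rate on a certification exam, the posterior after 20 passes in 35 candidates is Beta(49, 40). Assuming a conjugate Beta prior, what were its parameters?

Beta(29, 25)

A Beta(a, b) prior with s successes and f failures in binomial data gives a Beta(a+s, b+f) posterior.
So a = 49 − 20 = 29 and b = 40 − 15 = 25.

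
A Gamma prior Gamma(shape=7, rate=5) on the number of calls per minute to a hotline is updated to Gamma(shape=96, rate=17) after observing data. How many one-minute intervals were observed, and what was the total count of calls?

n = 12 one-minute intervals with total 89 calls

Gamma–Poisson conjugacy: posterior shape = α + Σxᵢ, posterior rate = β + n.
Matching: Σxᵢ = 96 − 7 = 89 and n = 17 − 5 = 12.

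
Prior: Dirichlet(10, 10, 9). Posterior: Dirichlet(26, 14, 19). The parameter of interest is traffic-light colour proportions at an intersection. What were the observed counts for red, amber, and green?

counts (16, 4, 10)

For a Dirichlet(α) prior with multinomial counts c, the posterior is Dirichlet(α + c) componentwise.
Counts are posterior − prior componentwise: 26−10=16, 14−10=4, 19−9=10.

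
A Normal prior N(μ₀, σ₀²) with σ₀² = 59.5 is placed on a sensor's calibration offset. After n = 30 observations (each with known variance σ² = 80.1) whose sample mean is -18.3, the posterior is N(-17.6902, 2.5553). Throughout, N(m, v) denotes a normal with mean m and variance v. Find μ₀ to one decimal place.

With known observation variance, the Normal–Normal posterior has precision τ_n = τ₀ + n/σ² and mean μ_n = (τ₀μ₀ + (n/σ²)x̄)/τ_n.
Here τ₀ = 1/59.5 = 0.016807 and τ_data = 30/80.1 = 0.374532, so τ_n = 0.391339.
Rearranging for μ₀: μ₀ = (μ_n·τ_n − τ_data·x̄)/τ₀ = (-17.6902·0.391339 − 0.374532·-18.3) / 0.016807 = -0.068930/0.016807 ≈ -4.1.

μ₀ = -4.1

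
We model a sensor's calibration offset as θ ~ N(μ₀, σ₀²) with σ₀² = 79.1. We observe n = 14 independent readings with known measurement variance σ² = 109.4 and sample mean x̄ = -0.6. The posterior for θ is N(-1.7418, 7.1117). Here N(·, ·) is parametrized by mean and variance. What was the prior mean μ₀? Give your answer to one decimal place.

μ₀ = -13.3

With known observation variance, the Normal–Normal posterior has precision τ_n = τ₀ + n/σ² and mean μ_n = (τ₀μ₀ + (n/σ²)x̄)/τ_n.
Here τ₀ = 1/79.1 = 0.012642 and τ_data = 14/109.4 = 0.127971, so τ_n = 0.140613.
Rearranging for μ₀: μ₀ = (μ_n·τ_n − τ_data·x̄)/τ₀ = (-1.7418·0.140613 − 0.127971·-0.6) / 0.012642 = -0.168137/0.012642 ≈ -13.3.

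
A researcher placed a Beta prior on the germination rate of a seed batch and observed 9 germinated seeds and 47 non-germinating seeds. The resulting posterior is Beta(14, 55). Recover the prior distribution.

Beta(5, 8)

Beta is conjugate to the binomial likelihood: posterior = Beta(a+s, b+f).
Subtract the data counts: 14−9=5, 55−47=8.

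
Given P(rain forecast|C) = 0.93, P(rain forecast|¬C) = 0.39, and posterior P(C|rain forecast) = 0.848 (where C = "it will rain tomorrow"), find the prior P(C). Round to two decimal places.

P(C) = 0.70

Bayes' rule in odds form gives O(C|E) = O(C)·[P(E|C)/P(E|¬C)], hence O(C) = O(C|E)/LR.
Posterior odds = 0.848/(1−0.848) = 5.5789. LR = 0.93/0.39 = 2.3846.
Prior odds = 5.5789/2.3846 = 2.3396, so P(C) = 2.3396/(1+2.3396) ≈ 0.70.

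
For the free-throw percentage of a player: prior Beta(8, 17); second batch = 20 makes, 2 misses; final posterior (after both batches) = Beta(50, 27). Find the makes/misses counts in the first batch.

22 makes and 8 misses

Because Beta–binomial updating is additive in the counts, the combined data contributed (α_post−α_prior, β_post−β_prior) successes and failures.
Total across both batches: 50−8=42 makes, 27−17=10 misses.
Subtract the second batch: 42−20=22 makes and 10−2=8 misses.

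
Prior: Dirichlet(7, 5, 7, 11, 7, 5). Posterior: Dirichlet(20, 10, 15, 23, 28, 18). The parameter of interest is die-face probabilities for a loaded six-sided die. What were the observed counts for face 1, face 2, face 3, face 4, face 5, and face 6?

counts (13, 5, 8, 12, 21, 13)

For a Dirichlet(α) prior with multinomial counts c, the posterior is Dirichlet(α + c) componentwise.
Counts are posterior − prior componentwise: 20−7=13, 10−5=5, 15−7=8, 23−11=12, 28−7=21, 18−5=13.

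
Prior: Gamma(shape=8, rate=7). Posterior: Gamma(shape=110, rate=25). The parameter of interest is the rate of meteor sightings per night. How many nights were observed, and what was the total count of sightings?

A Gamma(α, β) prior (rate parametrization) on a Poisson rate with n observations summing to S gives posterior Gamma(α+S, β+n).
Matching: Σxᵢ = 110 − 8 = 102 and n = 25 − 7 = 18.

n = 18 nights with total 102 sightings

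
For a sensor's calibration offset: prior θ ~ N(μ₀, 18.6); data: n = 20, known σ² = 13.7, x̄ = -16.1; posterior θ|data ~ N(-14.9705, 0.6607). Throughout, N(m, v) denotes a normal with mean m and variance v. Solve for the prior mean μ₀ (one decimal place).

The posterior mean is a precision-weighted average: μ_n = (τ₀μ₀ + τ_data·x̄)/(τ₀+τ_data), with τ₀=1/σ₀² and τ_data=n/σ².
Here τ₀ = 1/18.6 = 0.053763 and τ_data = 20/13.7 = 1.459854, so τ_n = 1.513617.
Rearranging for μ₀: μ₀ = (μ_n·τ_n − τ_data·x̄)/τ₀ = (-14.9705·1.513617 − 1.459854·-16.1) / 0.053763 = 0.844046/0.053763 ≈ 15.7.

μ₀ = 15.7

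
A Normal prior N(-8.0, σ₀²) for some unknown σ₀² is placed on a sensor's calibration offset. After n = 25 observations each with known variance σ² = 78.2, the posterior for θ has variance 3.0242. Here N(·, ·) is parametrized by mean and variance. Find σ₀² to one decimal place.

σ₀² = 91.1

For the Normal–Normal model with known σ², precisions add: τ_n = τ₀ + n/σ².
So 1/σ₀² = 1/3.0242 − 25/78.2 = 0.330666 − 0.319693 = 0.010973.
Hence σ₀² = 1/0.010973 ≈ 91.1.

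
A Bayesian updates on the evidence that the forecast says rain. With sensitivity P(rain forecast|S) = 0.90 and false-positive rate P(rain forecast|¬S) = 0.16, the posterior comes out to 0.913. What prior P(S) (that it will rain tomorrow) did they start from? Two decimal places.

P(S) = 0.65

In odds form, posterior odds = prior odds × likelihood ratio, so prior odds = posterior odds ÷ LR.
Posterior odds = 0.913/(1−0.913) = 10.4943. LR = 0.90/0.16 = 5.6250.
Prior odds = 10.4943/5.6250 = 1.8657, so P(S) = 1.8657/(1+1.8657) ≈ 0.65.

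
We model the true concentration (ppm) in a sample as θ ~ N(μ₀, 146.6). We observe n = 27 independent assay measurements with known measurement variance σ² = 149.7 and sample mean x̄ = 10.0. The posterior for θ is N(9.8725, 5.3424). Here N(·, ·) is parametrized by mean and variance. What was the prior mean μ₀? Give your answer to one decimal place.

The posterior mean is a precision-weighted average: μ_n = (τ₀μ₀ + τ_data·x̄)/(τ₀+τ_data), with τ₀=1/σ₀² and τ_data=n/σ².
Here τ₀ = 1/146.6 = 0.006821 and τ_data = 27/149.7 = 0.180361, so τ_n = 0.187182.
Rearranging for μ₀: μ₀ = (μ_n·τ_n − τ_data·x̄)/τ₀ = (9.8725·0.187182 − 0.180361·10.0) / 0.006821 = 0.044344/0.006821 ≈ 6.5.

μ₀ = 6.5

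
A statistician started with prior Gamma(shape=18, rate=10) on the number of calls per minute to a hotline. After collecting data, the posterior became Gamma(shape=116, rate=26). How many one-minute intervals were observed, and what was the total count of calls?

n = 16 one-minute intervals with total 98 calls

Gamma–Poisson conjugacy: posterior shape = α + Σxᵢ, posterior rate = β + n.
Matching: Σxᵢ = 116 − 18 = 98 and n = 26 − 10 = 16.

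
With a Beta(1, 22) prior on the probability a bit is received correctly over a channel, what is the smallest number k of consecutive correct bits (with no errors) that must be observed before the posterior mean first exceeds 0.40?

After k correct bits and 0 errors the posterior is Beta(1+k, 22), with mean (1+k)/(1+22+k).
Set (1+k)/(23+k) > 0.40 and solve: k > (0.40·23 − 1)/(1 − 0.40) = 13.667.
The smallest integer exceeding 13.667 is 14.

k = 14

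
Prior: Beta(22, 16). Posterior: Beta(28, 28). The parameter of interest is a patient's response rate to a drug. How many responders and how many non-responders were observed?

Beta is conjugate to the binomial likelihood: posterior = Beta(a+s, b+f).
So s = 28 − 22 = 6 and f = 28 − 16 = 12.

6 responders and 12 non-responders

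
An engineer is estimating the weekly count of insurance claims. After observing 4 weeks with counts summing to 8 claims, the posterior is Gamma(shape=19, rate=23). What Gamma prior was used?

Gamma(shape=11, rate=19)

Gamma–Poisson conjugacy: posterior shape = α + Σxᵢ, posterior rate = β + n.
So α = 19 − 8 = 11 and β = 23 − 4 = 19.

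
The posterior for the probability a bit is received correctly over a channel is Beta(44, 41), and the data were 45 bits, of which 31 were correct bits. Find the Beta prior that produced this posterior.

Beta is conjugate to the binomial likelihood: posterior = Beta(α+s, β+f).
So α = 44 − 31 = 13 and β = 41 − 14 = 27.

Beta(13, 27)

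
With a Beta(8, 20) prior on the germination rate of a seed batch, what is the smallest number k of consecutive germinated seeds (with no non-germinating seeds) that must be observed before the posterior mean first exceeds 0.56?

k = 18

After k germinated seeds and 0 non-germinating seeds the posterior is Beta(8+k, 20), with mean (8+k)/(8+20+k).
Set (8+k)/(28+k) > 0.56 and solve: k > (0.56·28 − 8)/(1 − 0.56) = 17.455.
The smallest integer exceeding 17.455 is 18.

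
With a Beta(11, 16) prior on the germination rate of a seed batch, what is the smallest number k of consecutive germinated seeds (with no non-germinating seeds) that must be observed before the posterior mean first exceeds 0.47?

After k germinated seeds and 0 non-germinating seeds the posterior is Beta(11+k, 16), with mean (11+k)/(11+16+k).
Set (11+k)/(27+k) > 0.47 and solve: k > (0.47·27 − 11)/(1 − 0.47) = 3.189.
The smallest integer exceeding 3.189 is 4, and checking k=4: (15)/(31) = 0.4839 > 0.47.

k = 4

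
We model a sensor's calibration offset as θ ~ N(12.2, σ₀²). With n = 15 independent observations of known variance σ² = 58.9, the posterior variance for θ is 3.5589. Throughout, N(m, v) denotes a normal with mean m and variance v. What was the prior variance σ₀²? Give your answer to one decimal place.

σ₀² = 38.0

For the Normal–Normal model with known σ², precisions add: τ_n = τ₀ + n/σ².
So 1/σ₀² = 1/3.5589 − 15/58.9 = 0.280986 − 0.254669 = 0.026317.
Hence σ₀² = 1/0.026317 ≈ 38.0.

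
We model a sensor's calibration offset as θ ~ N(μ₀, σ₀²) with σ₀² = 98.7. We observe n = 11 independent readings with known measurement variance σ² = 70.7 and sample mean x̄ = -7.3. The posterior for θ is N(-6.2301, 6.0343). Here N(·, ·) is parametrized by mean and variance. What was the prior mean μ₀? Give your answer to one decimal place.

μ₀ = 10.2

The posterior mean is a precision-weighted average: μ_n = (τ₀μ₀ + τ_data·x̄)/(τ₀+τ_data), with τ₀=1/σ₀² and τ_data=n/σ².
Here τ₀ = 1/98.7 = 0.010132 and τ_data = 11/70.7 = 0.155587, so τ_n = 0.165719.
Rearranging for μ₀: μ₀ = (μ_n·τ_n − τ_data·x̄)/τ₀ = (-6.2301·0.165719 − 0.155587·-7.3) / 0.010132 = 0.103339/0.010132 ≈ 10.2.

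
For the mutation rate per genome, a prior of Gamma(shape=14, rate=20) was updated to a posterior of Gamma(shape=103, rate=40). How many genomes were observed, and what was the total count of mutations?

n = 20 genomes with total 89 mutations

Gamma–Poisson conjugacy: posterior shape = α + Σxᵢ, posterior rate = β + n.
Matching: Σxᵢ = 103 − 14 = 89 and n = 40 − 20 = 20.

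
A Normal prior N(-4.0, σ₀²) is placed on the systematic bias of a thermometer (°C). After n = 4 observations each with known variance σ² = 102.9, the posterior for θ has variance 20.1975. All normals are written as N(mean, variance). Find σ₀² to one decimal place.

σ₀² = 94.0

Posterior precision equals prior precision plus data precision: 1/σ_n² = 1/σ₀² + n/σ².
So 1/σ₀² = 1/20.1975 − 4/102.9 = 0.049511 − 0.038873 = 0.010638.
Hence σ₀² = 1/0.010638 ≈ 94.0.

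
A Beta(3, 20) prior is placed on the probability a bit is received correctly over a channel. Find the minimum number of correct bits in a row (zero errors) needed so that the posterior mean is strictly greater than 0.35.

After k correct bits and 0 errors the posterior is Beta(3+k, 20), with mean (3+k)/(3+20+k).
Set (3+k)/(23+k) > 0.35 and solve: k > (0.35·23 − 3)/(1 − 0.35) = 7.769.
The smallest integer exceeding 7.769 is 8.

k = 8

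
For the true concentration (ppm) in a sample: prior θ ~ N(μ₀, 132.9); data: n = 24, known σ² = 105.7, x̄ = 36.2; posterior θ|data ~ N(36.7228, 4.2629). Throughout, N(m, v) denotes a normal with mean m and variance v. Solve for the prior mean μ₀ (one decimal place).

μ₀ = 52.5

With known observation variance, the Normal–Normal posterior has precision τ_n = τ₀ + n/σ² and mean μ_n = (τ₀μ₀ + (n/σ²)x̄)/τ_n.
Here τ₀ = 1/132.9 = 0.007524 and τ_data = 24/105.7 = 0.227058, so τ_n = 0.234582.
Rearranging for μ₀: μ₀ = (μ_n·τ_n − τ_data·x̄)/τ₀ = (36.7228·0.234582 − 0.227058·36.2) / 0.007524 = 0.395008/0.007524 ≈ 52.5.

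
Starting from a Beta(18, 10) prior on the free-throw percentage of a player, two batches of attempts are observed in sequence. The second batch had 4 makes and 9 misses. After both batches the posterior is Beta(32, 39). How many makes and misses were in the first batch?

Because Beta–binomial updating is additive in the counts, the combined data contributed (α_post−α_prior, β_post−β_prior) successes and failures.
Total across both batches: 32−18=14 makes, 39−10=29 misses.
Subtract the second batch: 14−4=10 makes and 29−9=20 misses.

10 makes and 20 misses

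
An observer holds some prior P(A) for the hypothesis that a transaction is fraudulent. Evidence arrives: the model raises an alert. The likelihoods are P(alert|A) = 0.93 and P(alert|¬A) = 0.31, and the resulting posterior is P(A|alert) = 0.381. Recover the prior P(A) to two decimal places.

In odds form, posterior odds = prior odds × likelihood ratio, so prior odds = posterior odds ÷ LR.
Posterior odds = 0.381/(1−0.381) = 0.6155. LR = 0.93/0.31 = 3.0000.
Prior odds = 0.6155/3.0000 = 0.2052, so P(A) = 0.2052/(1+0.2052) ≈ 0.17.

P(A) = 0.17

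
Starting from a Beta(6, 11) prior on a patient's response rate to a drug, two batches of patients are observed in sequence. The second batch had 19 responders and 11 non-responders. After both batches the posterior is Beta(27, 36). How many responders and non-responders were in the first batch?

Because Beta–binomial updating is additive in the counts, the combined data contributed (α_post−α_prior, β_post−β_prior) successes and failures.
Total across both batches: 27−6=21 responders, 36−11=25 non-responders.
Subtract the second batch: 21−19=2 responders and 25−11=14 non-responders.

2 responders and 14 non-responders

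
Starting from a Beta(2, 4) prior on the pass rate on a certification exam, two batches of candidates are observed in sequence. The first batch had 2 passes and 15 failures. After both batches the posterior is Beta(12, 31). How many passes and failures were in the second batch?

8 passes and 12 failures

Sequential conjugate updates are equivalent to a single update on the pooled data, so total successes = posterior α − prior α and total failures = posterior β − prior β.
Total across both batches: 12−2=10 passes, 31−4=27 failures.
Subtract the first batch: 10−2=8 passes and 27−15=12 failures.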